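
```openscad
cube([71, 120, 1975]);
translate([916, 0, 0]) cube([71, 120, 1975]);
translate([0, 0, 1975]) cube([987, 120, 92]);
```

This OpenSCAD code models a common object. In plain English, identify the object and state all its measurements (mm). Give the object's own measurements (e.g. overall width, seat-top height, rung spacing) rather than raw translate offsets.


A door frame. The clear opening is 845 mm wide and 1975 mm high. Two 71 mm wide jambs, 120 mm deep, stand either side of the opening from the floor to the top of the opening. A 92 mm thick head sits across the top of both jambs, spanning the full outside width of the frame.


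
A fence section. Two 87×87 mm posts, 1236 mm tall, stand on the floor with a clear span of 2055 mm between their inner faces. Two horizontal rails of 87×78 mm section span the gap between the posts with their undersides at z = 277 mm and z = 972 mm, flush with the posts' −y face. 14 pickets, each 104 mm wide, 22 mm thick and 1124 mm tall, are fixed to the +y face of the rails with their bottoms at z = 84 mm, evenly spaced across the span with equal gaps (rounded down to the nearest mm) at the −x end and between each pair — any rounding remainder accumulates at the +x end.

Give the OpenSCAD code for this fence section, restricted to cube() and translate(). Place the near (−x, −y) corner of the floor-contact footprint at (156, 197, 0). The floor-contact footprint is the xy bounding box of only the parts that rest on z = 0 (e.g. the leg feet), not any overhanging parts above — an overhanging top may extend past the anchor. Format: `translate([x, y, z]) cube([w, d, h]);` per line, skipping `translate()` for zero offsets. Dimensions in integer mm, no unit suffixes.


translate([156, 197, 0]) cube([87, 87, 1236]);
translate([2298, 197, 0]) cube([87, 87, 1236]);
translate([243, 197, 277]) cube([2055, 87, 78]);
translate([243, 197, 972]) cube([2055, 87, 78]);
translate([282, 284, 84]) cube([104, 22, 1124]);
translate([425, 284, 84]) cube([104, 22, 1124]);
translate([568, 284, 84]) cube([104, 22, 1124]);
translate([711, 284, 84]) cube([104, 22, 1124]);
translate([854, 284, 84]) cube([104, 22, 1124]);
translate([997, 284, 84]) cube([104, 22, 1124]);
translate([1140, 284, 84]) cube([104, 22, 1124]);
translate([1283, 284, 84]) cube([104, 22, 1124]);
translate([1426, 284, 84]) cube([104, 22, 1124]);
translate([1569, 284, 84]) cube([104, 22, 1124]);
translate([1712, 284, 84]) cube([104, 22, 1124]);
translate([1855, 284, 84]) cube([104, 22, 1124]);
translate([1998, 284, 84]) cube([104, 22, 1124]);
translate([2141, 284, 84]) cube([104, 22, 1124]);


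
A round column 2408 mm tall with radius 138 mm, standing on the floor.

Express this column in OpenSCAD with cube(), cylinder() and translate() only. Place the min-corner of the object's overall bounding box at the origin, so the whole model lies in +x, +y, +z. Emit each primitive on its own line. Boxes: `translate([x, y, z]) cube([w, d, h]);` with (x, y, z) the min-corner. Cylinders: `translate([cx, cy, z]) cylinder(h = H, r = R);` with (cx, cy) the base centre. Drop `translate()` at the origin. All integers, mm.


translate([138, 138, 0]) cylinder(h = 2408, r = 138);


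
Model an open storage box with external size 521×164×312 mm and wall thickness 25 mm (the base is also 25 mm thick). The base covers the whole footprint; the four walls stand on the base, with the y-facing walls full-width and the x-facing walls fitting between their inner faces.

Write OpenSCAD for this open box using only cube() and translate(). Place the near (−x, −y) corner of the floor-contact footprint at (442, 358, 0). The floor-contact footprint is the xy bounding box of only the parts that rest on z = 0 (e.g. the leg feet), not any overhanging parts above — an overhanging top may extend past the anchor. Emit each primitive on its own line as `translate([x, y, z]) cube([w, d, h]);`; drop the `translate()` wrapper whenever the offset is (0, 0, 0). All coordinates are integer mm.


translate([442, 358, 0]) cube([521, 164, 25]);
translate([442, 358, 25]) cube([521, 25, 287]);
translate([442, 497, 25]) cube([521, 25, 287]);
translate([442, 383, 25]) cube([25, 114, 287]);
translate([938, 383, 25]) cube([25, 114, 287]);


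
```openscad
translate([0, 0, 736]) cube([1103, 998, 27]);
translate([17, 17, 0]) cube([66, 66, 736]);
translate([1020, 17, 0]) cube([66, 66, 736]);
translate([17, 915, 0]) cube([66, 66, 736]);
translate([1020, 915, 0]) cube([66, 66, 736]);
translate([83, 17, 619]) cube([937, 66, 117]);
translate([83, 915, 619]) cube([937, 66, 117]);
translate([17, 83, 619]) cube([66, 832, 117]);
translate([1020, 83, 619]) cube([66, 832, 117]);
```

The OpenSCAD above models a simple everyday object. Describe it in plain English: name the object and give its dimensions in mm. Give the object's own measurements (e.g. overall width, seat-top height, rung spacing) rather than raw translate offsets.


A table: top 1103 mm (x) × 998 mm (y), 27 mm thick, upper face at z = 763 mm, on four 66×66 mm square legs, each inset 17 mm from the nearest pair of top edges from z = 0 to the bottom of the top. Four apron rails, 66 mm thick and 117 mm tall, run between adjacent legs with their top edges flush with the underside of the top and their outer faces flush with the legs' outer faces.


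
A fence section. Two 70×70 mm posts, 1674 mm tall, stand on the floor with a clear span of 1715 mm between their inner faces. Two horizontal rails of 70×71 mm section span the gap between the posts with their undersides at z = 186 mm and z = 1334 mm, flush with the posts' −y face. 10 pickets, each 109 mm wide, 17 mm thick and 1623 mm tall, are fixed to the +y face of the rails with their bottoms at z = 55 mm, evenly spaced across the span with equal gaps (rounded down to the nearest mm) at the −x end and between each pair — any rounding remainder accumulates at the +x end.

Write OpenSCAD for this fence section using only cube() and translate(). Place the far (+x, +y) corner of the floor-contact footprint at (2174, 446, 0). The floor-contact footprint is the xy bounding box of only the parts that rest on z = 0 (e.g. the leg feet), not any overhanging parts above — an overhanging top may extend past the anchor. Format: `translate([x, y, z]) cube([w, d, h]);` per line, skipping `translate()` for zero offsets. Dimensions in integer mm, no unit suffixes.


translate([319, 376, 0]) cube([70, 70, 1674]);
translate([2104, 376, 0]) cube([70, 70, 1674]);
translate([389, 376, 186]) cube([1715, 70, 71]);
translate([389, 376, 1334]) cube([1715, 70, 71]);
translate([445, 446, 55]) cube([109, 17, 1623]);
translate([610, 446, 55]) cube([109, 17, 1623]);
translate([775, 446, 55]) cube([109, 17, 1623]);
translate([940, 446, 55]) cube([109, 17, 1623]);
translate([1105, 446, 55]) cube([109, 17, 1623]);
translate([1270, 446, 55]) cube([109, 17, 1623]);
translate([1435, 446, 55]) cube([109, 17, 1623]);
translate([1600, 446, 55]) cube([109, 17, 1623]);
translate([1765, 446, 55]) cube([109, 17, 1623]);
translate([1930, 446, 55]) cube([109, 17, 1623]);


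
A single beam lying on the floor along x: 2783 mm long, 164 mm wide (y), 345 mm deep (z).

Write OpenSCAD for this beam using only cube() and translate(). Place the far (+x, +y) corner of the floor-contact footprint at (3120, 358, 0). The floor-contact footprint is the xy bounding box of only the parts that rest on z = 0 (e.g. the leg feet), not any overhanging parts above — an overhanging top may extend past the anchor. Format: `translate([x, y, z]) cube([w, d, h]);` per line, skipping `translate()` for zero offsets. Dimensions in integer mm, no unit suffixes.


translate([337, 194, 0]) cube([2783, 164, 345]);


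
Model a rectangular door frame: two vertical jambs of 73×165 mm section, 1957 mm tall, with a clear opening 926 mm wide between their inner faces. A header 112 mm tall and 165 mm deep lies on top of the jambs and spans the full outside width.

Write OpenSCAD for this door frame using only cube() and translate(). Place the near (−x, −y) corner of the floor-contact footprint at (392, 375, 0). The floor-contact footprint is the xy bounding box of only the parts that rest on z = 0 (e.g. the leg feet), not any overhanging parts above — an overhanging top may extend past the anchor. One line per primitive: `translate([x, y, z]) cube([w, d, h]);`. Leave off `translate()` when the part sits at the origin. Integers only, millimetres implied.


translate([392, 375, 0]) cube([73, 165, 1957]);
translate([1391, 375, 0]) cube([73, 165, 1957]);
translate([392, 375, 1957]) cube([1072, 165, 112]);


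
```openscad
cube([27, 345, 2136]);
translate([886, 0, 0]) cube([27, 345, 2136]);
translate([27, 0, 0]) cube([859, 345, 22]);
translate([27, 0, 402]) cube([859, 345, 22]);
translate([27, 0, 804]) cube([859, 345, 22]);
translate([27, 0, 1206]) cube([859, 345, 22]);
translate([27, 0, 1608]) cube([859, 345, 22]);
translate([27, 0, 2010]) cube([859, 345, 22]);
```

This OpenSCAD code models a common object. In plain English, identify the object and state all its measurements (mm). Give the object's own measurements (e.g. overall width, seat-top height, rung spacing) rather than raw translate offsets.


An open bookshelf. Two side panels, each 27 mm thick, 345 mm deep and 2136 mm tall, stand 913 mm apart (outside-to-outside). Between them sit 6 shelves, each 22 mm thick and 345 mm deep, spanning the full gap between the sides. The bottom shelf rests on the floor (its underside at z = 0) and the clear gap between one shelf's top and the next shelf's underside is 380 mm.


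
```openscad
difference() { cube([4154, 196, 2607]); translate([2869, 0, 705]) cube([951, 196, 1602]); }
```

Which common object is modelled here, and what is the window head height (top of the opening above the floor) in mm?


A wall with a window opening. The window head height is 2307 mm.

A wall with a rectangular opening subtracted — a window. Sill at z = 705, opening 1602 mm tall, so the head is at 705 + 1602 = 2307 mm.


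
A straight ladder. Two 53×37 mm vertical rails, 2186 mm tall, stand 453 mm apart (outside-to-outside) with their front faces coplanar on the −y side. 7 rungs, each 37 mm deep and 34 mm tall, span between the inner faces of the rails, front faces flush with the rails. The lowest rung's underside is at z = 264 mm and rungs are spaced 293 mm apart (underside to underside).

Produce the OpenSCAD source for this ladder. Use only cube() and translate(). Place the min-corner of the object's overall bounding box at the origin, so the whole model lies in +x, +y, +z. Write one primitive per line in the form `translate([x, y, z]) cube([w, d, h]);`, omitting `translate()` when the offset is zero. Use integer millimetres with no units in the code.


cube([53, 37, 2186]);
translate([400, 0, 0]) cube([53, 37, 2186]);
translate([53, 0, 264]) cube([347, 37, 34]);
translate([53, 0, 557]) cube([347, 37, 34]);
translate([53, 0, 850]) cube([347, 37, 34]);
translate([53, 0, 1143]) cube([347, 37, 34]);
translate([53, 0, 1436]) cube([347, 37, 34]);
translate([53, 0, 1729]) cube([347, 37, 34]);
translate([53, 0, 2022]) cube([347, 37, 34]);


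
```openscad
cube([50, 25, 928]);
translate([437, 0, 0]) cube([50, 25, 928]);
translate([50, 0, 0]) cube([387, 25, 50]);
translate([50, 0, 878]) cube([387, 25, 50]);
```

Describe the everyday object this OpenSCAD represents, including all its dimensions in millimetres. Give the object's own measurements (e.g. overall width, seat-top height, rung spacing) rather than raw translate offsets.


A rectangular picture frame lying in the x–z plane (depth along y). The opening is 387 mm wide (x) by 828 mm tall (z), surrounded by a border 50 mm wide on all four sides. The frame is 25 mm deep and is made of two full-height vertical stiles with two horizontal rails fitted between them.


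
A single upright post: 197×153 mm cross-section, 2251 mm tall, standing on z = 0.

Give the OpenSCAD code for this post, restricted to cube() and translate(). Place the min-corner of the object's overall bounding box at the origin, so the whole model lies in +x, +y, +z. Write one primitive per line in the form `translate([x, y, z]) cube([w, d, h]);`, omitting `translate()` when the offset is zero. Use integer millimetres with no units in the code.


cube([197, 153, 2251]);


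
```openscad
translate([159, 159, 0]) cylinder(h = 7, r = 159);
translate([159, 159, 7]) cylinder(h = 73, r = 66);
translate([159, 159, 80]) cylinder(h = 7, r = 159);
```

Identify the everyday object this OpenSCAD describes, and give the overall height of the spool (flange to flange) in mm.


A spool. The overall height is 87 mm.

Three coaxial cylinders, large–small–large — a spool. Two 7 mm flanges and a 73 mm core give 7 + 73 + 7 = 87 mm.


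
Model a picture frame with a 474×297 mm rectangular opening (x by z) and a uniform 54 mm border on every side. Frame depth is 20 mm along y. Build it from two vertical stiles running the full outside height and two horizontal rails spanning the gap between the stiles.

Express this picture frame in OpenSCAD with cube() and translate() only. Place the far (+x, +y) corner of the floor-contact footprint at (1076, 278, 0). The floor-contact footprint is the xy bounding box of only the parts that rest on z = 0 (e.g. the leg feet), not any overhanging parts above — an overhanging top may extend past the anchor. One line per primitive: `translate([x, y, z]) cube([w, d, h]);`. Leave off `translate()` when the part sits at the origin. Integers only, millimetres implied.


translate([494, 258, 0]) cube([54, 20, 405]);
translate([1022, 258, 0]) cube([54, 20, 405]);
translate([548, 258, 0]) cube([474, 20, 54]);
translate([548, 258, 351]) cube([474, 20, 54]);


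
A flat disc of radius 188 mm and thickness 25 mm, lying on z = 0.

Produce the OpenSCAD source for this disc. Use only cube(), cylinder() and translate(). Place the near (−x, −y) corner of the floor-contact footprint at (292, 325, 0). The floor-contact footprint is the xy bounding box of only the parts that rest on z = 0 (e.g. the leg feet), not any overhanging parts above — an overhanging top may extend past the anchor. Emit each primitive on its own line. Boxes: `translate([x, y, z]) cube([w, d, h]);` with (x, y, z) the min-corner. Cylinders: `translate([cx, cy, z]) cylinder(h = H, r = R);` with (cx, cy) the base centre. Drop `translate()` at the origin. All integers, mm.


translate([480, 513, 0]) cylinder(h = 25, r = 188);


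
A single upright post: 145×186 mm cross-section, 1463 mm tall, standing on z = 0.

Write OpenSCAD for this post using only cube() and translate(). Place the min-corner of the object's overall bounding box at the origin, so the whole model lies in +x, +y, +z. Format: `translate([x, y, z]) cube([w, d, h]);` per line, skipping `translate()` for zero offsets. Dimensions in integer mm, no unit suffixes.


cube([145, 186, 1463]);


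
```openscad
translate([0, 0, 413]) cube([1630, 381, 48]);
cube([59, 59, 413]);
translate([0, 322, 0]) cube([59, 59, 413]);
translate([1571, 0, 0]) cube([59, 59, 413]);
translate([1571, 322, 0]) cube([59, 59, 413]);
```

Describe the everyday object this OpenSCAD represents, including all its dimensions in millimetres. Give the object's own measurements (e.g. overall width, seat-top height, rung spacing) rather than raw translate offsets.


A bench: a 1630×381 mm seat slab, 48 mm thick, top at z = 461 mm, on four 59×59 mm square legs flush with the seat corners and standing on z = 0.


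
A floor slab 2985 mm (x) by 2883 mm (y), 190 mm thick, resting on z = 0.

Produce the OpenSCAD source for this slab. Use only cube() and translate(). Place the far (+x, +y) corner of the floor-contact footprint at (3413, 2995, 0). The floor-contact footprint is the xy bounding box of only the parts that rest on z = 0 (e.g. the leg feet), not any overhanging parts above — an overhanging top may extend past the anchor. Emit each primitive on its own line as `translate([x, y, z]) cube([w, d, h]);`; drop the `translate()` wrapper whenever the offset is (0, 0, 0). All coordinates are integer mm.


translate([428, 112, 0]) cube([2985, 2883, 190]);


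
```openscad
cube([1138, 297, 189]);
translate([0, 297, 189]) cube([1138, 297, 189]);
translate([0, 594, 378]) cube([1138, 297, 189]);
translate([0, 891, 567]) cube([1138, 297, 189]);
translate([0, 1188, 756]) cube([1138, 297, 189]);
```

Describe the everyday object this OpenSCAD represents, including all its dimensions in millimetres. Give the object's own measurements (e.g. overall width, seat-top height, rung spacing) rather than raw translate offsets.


A straight staircase of 5 solid steps. Each step is 1138 mm wide (x), 297 mm deep (y, the going) and 189 mm tall (the rise). The first step rests on the floor; each subsequent step sits one going further in +y and one rise higher in +z, directly behind and above the previous step with no overlap.


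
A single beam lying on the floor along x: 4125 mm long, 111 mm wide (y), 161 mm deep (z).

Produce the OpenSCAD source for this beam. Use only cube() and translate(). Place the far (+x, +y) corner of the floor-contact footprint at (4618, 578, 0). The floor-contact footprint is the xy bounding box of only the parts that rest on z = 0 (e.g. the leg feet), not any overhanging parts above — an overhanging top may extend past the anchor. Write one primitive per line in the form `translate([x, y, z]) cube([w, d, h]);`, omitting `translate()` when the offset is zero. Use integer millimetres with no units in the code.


translate([493, 467, 0]) cube([4125, 111, 161]);


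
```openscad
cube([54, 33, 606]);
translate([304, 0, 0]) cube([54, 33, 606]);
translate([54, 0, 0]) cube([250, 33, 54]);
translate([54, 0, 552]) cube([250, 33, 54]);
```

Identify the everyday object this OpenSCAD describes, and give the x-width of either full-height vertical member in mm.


A picture frame. The border width is 54 mm.

Four thin pieces enclosing a rectangular opening — a picture frame. The two full-height stiles are 606 mm tall; the top rail sits at z = 552 and is 54 mm tall, so the border above the opening is 606 − 552 = 54 mm, matching the stile x-width.


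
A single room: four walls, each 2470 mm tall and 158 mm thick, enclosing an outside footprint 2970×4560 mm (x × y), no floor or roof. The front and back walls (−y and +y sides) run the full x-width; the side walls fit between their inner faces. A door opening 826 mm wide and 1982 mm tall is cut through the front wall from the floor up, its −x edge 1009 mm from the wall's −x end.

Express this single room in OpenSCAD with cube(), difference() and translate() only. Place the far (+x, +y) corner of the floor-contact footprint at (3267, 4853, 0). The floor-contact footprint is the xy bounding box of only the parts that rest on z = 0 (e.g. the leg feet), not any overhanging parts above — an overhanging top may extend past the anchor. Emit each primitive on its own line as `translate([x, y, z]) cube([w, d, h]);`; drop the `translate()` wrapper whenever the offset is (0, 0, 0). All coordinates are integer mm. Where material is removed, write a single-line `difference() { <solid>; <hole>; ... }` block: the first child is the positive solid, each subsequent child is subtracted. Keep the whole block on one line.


difference() { translate([297, 293, 0]) cube([2970, 158, 2470]); translate([1306, 293, 0]) cube([826, 158, 1982]); }
translate([297, 4695, 0]) cube([2970, 158, 2470]);
translate([297, 451, 0]) cube([158, 4244, 2470]);
translate([3109, 451, 0]) cube([158, 4244, 2470]);


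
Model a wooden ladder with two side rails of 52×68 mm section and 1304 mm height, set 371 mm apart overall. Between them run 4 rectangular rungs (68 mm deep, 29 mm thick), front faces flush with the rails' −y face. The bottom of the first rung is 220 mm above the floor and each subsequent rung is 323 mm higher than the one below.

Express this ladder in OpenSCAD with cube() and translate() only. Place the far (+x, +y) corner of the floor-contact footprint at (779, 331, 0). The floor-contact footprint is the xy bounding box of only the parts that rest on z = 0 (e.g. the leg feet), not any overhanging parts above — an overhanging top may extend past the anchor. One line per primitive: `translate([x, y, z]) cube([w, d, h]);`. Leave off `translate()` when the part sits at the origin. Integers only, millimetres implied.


translate([408, 263, 0]) cube([52, 68, 1304]);
translate([727, 263, 0]) cube([52, 68, 1304]);
translate([460, 263, 220]) cube([267, 68, 29]);
translate([460, 263, 543]) cube([267, 68, 29]);
translate([460, 263, 866]) cube([267, 68, 29]);
translate([460, 263, 1189]) cube([267, 68, 29]);


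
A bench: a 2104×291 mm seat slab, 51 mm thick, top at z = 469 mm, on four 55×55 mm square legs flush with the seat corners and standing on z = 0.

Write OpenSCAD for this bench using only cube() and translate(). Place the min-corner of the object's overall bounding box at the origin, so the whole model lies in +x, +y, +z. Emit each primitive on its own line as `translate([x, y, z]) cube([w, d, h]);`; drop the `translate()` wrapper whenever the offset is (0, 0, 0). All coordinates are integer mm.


translate([0, 0, 418]) cube([2104, 291, 51]);
cube([55, 55, 418]);
translate([0, 236, 0]) cube([55, 55, 418]);
translate([2049, 0, 0]) cube([55, 55, 418]);
translate([2049, 236, 0]) cube([55, 55, 418]);


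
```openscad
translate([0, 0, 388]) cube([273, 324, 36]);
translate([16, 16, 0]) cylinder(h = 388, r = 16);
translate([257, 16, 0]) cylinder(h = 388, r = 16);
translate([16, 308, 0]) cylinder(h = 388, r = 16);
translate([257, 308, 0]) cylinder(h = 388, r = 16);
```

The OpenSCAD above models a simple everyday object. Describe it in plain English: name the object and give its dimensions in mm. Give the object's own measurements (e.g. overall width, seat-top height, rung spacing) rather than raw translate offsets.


A four-legged stool. The seat is a 273×324×36 mm slab whose top surface is at z = 424 mm; four round legs, each 32 mm in diameter, run from the floor (z = 0) to the underside of the seat, each leg's axis is inset half a diameter from the nearest pair of seat edges (so the leg's bounding box is flush with the corner).


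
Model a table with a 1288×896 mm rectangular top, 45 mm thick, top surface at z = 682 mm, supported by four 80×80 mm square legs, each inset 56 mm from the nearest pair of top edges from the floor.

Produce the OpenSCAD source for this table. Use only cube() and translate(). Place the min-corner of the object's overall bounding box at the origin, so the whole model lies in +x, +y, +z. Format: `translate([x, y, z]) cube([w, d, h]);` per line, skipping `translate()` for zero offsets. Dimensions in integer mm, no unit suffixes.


translate([0, 0, 637]) cube([1288, 896, 45]);
translate([56, 56, 0]) cube([80, 80, 637]);
translate([1152, 56, 0]) cube([80, 80, 637]);
translate([56, 760, 0]) cube([80, 80, 637]);
translate([1152, 760, 0]) cube([80, 80, 637]);


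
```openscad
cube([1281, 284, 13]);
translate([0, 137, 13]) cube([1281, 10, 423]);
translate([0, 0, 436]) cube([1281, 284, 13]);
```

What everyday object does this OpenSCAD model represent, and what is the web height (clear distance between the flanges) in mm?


An I-beam. The web height is 423 mm.

Two wide flanges with a thin centred web — an I-beam. Overall 449 mm minus two 13 mm flanges gives a web of 449 − 2·13 = 423 mm.


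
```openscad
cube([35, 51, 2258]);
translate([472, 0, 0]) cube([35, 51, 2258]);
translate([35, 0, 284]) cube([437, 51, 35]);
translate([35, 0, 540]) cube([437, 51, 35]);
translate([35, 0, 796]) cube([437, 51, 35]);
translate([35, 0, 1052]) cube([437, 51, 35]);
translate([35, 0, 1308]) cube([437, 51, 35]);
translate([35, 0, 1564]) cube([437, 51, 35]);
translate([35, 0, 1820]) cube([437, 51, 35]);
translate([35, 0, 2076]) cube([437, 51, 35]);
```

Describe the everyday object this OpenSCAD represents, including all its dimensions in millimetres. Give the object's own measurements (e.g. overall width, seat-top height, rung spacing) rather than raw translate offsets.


A straight ladder. Two 35×51 mm vertical rails, 2258 mm tall, stand 507 mm apart (outside-to-outside) with their front faces coplanar on the −y side. 8 rungs, each 51 mm deep and 35 mm tall, span between the inner faces of the rails, front faces flush with the rails. The lowest rung's underside is at z = 284 mm and rungs are spaced 256 mm apart (underside to underside).


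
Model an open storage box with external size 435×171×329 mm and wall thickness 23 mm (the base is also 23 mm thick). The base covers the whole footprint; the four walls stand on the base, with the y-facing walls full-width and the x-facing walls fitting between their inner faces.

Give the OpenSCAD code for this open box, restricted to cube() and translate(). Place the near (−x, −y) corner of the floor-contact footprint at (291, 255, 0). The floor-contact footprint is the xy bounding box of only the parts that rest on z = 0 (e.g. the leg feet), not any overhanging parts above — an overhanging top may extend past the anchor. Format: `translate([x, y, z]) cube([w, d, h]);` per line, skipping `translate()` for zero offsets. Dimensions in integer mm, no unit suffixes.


translate([291, 255, 0]) cube([435, 171, 23]);
translate([291, 255, 23]) cube([435, 23, 306]);
translate([291, 403, 23]) cube([435, 23, 306]);
translate([291, 278, 23]) cube([23, 125, 306]);
translate([703, 278, 23]) cube([23, 125, 306]);


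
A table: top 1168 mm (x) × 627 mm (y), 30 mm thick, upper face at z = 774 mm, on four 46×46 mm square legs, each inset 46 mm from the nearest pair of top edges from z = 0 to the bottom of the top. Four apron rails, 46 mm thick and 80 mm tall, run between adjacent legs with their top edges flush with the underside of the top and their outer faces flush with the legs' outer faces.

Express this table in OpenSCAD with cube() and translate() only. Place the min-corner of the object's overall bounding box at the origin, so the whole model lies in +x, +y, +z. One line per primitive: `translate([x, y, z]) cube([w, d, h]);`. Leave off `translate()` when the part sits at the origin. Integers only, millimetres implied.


translate([0, 0, 744]) cube([1168, 627, 30]);
translate([46, 46, 0]) cube([46, 46, 744]);
translate([1076, 46, 0]) cube([46, 46, 744]);
translate([46, 535, 0]) cube([46, 46, 744]);
translate([1076, 535, 0]) cube([46, 46, 744]);
translate([92, 46, 664]) cube([984, 46, 80]);
translate([92, 535, 664]) cube([984, 46, 80]);
translate([46, 92, 664]) cube([46, 443, 80]);
translate([1076, 92, 664]) cube([46, 443, 80]);


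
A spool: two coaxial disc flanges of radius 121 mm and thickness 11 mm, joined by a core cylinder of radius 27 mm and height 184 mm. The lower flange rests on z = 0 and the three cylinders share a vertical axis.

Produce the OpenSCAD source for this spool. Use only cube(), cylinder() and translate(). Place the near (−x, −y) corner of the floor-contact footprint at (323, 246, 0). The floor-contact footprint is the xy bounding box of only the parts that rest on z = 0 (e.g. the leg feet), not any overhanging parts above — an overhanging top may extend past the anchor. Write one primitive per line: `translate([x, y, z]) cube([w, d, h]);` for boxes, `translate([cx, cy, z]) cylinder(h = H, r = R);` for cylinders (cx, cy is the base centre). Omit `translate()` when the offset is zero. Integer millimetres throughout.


translate([444, 367, 0]) cylinder(h = 11, r = 121);
translate([444, 367, 11]) cylinder(h = 184, r = 27);
translate([444, 367, 195]) cylinder(h = 11, r = 121);


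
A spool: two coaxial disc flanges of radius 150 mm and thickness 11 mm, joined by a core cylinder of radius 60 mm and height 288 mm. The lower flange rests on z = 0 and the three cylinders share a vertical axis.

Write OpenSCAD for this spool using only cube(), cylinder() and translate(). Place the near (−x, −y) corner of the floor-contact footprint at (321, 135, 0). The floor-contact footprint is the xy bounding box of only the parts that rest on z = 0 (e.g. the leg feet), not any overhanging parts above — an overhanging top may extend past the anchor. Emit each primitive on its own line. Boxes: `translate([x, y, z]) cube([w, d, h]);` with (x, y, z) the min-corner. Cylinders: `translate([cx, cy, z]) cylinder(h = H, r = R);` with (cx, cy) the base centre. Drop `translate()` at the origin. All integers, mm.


translate([471, 285, 0]) cylinder(h = 11, r = 150);
translate([471, 285, 11]) cylinder(h = 288, r = 60);
translate([471, 285, 299]) cylinder(h = 11, r = 150);


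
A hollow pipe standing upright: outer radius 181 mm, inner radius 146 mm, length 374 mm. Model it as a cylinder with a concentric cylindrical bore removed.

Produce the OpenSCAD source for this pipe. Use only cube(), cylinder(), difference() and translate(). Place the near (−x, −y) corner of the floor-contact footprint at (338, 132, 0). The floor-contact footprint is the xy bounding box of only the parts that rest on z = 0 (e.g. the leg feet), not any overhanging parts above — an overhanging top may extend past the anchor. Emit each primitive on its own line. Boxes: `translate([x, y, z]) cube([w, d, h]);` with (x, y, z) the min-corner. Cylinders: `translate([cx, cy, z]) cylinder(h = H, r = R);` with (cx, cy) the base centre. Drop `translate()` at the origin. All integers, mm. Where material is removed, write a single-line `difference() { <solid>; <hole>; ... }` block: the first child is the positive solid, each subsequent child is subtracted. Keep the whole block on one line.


difference() { translate([519, 313, 0]) cylinder(h = 374, r = 181); translate([519, 313, 0]) cylinder(h = 374, r = 146); }


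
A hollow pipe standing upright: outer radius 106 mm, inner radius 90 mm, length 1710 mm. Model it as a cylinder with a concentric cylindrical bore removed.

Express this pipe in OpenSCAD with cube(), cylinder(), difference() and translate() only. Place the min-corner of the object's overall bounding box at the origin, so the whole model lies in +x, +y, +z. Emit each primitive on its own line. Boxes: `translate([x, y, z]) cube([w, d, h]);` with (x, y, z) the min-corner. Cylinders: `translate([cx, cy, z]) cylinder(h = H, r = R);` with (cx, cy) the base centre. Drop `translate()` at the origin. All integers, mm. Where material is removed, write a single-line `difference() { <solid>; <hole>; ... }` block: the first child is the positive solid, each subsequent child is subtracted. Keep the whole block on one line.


difference() { translate([106, 106, 0]) cylinder(h = 1710, r = 106); translate([106, 106, 0]) cylinder(h = 1710, r = 90); }


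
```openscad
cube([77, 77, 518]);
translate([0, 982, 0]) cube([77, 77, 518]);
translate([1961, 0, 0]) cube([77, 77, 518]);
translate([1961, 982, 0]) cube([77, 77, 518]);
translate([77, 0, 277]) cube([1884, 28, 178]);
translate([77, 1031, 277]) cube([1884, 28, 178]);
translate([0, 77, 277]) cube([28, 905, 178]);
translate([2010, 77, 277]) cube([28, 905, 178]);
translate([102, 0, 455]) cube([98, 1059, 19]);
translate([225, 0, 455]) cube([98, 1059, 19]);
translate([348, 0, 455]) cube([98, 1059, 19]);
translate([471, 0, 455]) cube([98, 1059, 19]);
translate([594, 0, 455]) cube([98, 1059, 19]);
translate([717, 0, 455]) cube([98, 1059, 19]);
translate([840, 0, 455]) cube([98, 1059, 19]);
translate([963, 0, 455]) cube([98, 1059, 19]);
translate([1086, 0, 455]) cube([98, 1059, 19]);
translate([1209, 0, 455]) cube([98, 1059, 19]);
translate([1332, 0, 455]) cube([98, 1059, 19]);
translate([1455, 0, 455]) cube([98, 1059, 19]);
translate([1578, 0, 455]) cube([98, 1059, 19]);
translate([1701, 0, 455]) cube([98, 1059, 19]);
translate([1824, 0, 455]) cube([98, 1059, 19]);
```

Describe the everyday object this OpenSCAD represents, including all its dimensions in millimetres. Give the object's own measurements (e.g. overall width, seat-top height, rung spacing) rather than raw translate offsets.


A bed frame 2038 mm long (x) by 1059 mm wide (y). Four 77×77 mm corner posts, 518 mm tall, at the corners of the footprint. Four rails of 28 mm thickness and 178 mm height run between adjacent posts with their undersides at z = 277 mm, their outer faces flush with the outside of the frame (the two x-running rails run between the posts' inner faces; the two y-running rails run between the posts' inner faces). 15 slats, each 98 mm wide (x) and 19 mm thick, lie across the top of the two x-running rails, running the full 1059 mm width of the frame in y; along x they sit between the end posts with a 25 mm gap after the −x posts and between neighbouring slats, leaving 39 mm before the +x posts.


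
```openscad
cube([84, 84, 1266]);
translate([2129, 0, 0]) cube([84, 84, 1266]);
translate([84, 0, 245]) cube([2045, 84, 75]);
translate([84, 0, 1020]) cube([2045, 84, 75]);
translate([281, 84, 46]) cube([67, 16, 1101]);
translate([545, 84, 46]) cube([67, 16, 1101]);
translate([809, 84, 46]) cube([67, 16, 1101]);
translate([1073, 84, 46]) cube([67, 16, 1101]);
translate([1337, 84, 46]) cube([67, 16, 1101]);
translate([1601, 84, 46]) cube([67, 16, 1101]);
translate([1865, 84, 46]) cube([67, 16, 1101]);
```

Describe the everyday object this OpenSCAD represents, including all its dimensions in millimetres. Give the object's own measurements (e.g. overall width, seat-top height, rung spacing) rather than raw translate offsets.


A fence section. Two 84×84 mm posts, 1266 mm tall, stand on the floor with a clear span of 2045 mm between their inner faces. Two horizontal rails of 84×75 mm section span the gap between the posts with their undersides at z = 245 mm and z = 1020 mm, flush with the posts' −y face. 7 pickets, each 67 mm wide, 16 mm thick and 1101 mm tall, are fixed to the +y face of the rails with their bottoms at z = 46 mm, spaced across the span with a 197 mm gap after the −x post and between neighbouring pickets and before the +x post.


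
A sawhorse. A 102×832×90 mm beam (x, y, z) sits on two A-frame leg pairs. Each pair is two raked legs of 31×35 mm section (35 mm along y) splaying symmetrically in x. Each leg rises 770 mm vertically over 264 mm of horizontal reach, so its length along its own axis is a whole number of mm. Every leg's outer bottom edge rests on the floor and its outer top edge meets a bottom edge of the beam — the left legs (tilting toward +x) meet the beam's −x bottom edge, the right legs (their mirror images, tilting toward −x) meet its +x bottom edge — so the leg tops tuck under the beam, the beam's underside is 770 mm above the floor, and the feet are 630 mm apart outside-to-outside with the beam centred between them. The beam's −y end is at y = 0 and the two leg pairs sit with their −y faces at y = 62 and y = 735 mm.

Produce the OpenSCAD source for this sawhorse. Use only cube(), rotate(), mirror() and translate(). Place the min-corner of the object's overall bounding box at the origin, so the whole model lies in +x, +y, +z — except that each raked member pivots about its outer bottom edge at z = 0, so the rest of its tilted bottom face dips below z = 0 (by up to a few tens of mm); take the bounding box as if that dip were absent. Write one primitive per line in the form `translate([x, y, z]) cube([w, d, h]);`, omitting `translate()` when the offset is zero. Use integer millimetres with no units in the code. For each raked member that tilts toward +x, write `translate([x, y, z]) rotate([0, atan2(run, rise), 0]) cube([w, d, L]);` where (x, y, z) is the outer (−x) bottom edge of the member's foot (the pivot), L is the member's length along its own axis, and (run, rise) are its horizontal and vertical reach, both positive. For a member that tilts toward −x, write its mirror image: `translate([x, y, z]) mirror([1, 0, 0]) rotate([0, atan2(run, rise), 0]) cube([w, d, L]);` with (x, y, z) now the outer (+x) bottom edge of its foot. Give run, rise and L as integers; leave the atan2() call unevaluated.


translate([264, 0, 770]) cube([102, 832, 90]);
translate([0, 62, 0]) rotate([0, atan2(264, 770), 0]) cube([31, 35, 814]);
translate([630, 62, 0]) mirror([1, 0, 0]) rotate([0, atan2(264, 770), 0]) cube([31, 35, 814]);
translate([0, 735, 0]) rotate([0, atan2(264, 770), 0]) cube([31, 35, 814]);
translate([630, 735, 0]) mirror([1, 0, 0]) rotate([0, atan2(264, 770), 0]) cube([31, 35, 814]);


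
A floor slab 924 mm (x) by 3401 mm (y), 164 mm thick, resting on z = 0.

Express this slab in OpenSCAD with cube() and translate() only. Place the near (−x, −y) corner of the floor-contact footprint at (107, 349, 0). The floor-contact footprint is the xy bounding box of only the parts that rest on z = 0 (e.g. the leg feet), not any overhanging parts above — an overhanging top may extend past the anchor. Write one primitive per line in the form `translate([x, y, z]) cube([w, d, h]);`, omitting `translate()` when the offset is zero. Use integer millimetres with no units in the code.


translate([107, 349, 0]) cube([924, 3401, 164]);


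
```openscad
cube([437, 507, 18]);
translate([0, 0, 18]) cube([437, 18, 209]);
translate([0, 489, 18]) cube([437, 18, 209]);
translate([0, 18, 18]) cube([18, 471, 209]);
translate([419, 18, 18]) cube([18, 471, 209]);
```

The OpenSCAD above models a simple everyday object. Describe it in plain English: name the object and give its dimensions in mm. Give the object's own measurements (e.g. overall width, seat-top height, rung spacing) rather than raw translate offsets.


An open-topped rectangular box: outside dimensions 437×507×227 mm, with a uniform wall and base thickness of 18 mm. The base is a full 437×507 slab on the floor; four walls sit on top of the base. The front and back walls (the −y and +y sides) span the full width; the two side walls fit between them.


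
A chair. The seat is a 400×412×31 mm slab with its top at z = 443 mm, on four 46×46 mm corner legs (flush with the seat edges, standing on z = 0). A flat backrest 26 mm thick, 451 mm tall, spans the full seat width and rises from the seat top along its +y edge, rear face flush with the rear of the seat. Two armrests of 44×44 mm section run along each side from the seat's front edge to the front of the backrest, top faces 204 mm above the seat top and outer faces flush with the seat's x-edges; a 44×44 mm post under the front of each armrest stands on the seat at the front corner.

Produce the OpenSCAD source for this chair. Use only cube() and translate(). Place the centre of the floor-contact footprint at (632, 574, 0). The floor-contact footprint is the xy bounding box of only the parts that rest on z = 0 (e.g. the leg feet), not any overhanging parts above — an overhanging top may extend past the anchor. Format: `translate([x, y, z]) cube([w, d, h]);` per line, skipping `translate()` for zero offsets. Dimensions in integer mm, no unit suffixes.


translate([432, 368, 412]) cube([400, 412, 31]);
translate([432, 368, 0]) cube([46, 46, 412]);
translate([786, 368, 0]) cube([46, 46, 412]);
translate([432, 734, 0]) cube([46, 46, 412]);
translate([786, 734, 0]) cube([46, 46, 412]);
translate([432, 754, 443]) cube([400, 26, 451]);
translate([432, 368, 603]) cube([44, 386, 44]);
translate([788, 368, 603]) cube([44, 386, 44]);
translate([432, 368, 443]) cube([44, 44, 160]);
translate([788, 368, 443]) cube([44, 44, 160]);


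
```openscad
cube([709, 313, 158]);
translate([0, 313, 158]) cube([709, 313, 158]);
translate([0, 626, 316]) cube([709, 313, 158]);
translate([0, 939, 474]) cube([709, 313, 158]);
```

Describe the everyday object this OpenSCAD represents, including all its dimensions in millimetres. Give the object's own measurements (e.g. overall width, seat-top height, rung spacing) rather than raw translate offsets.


A straight staircase of 4 solid steps. Each step is 709 mm wide (x), 313 mm deep (y, the going) and 158 mm tall (the rise). The first step rests on the floor; each subsequent step sits one going further in +y and one rise higher in +z, directly behind and above the previous step with no overlap.


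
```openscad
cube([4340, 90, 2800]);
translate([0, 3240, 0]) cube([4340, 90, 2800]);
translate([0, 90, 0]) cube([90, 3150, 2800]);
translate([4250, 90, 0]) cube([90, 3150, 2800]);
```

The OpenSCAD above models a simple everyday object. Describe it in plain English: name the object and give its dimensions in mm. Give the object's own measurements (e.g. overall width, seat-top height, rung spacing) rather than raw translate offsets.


The wall frame of a small rectangular building: four walls, each 2800 mm tall and 90 mm thick, enclosing a footprint 4340 mm (x) by 3330 mm (y) outside-to-outside, with no floor or roof. The front and back walls (the −y and +y sides) span the full width; the two side walls fit between them.
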